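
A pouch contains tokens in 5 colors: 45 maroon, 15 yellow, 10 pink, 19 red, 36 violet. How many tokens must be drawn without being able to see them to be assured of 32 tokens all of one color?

Treat the 5 colors as pigeonholes.
In the worst case we take at most 31 of each color, but all 15 yellow, all 10 pink, and all 19 red (fewer than 31), giving 31 + 15 + 10 + 19 + 31 = 106.
One more token then forces some color to 32, so 106 + 1 = 107.

107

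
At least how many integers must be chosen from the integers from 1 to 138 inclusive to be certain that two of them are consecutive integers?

Partition {1, …, 138} into 69 pairs: {1,2}, {3,4}, …, {137,138}.
Choosing 69 integers — say the 69 even numbers 2, 4, …, 138 — takes one from each pair and avoids the property.
Choosing 70 forces two into the same pair by pigeonhole, and those are consecutive. So 70.

70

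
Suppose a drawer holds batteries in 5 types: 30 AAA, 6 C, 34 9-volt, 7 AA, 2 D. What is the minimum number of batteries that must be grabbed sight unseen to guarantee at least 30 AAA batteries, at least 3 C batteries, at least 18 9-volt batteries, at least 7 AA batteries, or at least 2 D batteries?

56

The worst case stops just short of every target: 29 AAA, 2 C, 17 9-volt, 6 AA, 1 D — 29 + 2 + 17 + 6 + 1 = 55 batteries.
One more battery must push some type to its target, so 55 + 1 = 56.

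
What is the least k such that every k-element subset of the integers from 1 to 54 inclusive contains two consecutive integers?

28

Partition {1, …, 54} into 27 pairs: {1,2}, {3,4}, …, {53,54}.
Choosing 27 integers — say the 27 even numbers 2, 4, …, 54 — takes one from each pair and avoids the property.
Choosing 28 forces two into the same pair by pigeonhole, and those are consecutive. So 28.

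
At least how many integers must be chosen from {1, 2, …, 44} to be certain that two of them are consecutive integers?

Partition {1, …, 44} into 22 pairs: {1,2}, {3,4}, …, {43,44}.
Choosing 22 integers — say the 22 even numbers 2, 4, …, 44 — takes one from each pair and avoids the property.
Choosing 23 forces two into the same pair by pigeonhole, and those are consecutive. So 23.

23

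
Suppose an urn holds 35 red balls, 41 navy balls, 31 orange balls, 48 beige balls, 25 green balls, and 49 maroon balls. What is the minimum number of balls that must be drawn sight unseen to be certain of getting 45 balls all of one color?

221

In the worst case we take at most 44 of each color, but all 35 red, all 41 navy, all 31 orange, and all 25 green (fewer than 44), giving 35 + 41 + 31 + 44 + 25 + 44 = 220.
One more ball then forces some color to 45, so 220 + 1 = 221.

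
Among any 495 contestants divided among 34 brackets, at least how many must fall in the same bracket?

15

The 495 contestants fall into 34 brackets.
If each of the 34 brackets held at most 14, the total would be at most 34 × 14 = 476 < 495, a contradiction.
So at least one holds ⌈495/34⌉ = 15.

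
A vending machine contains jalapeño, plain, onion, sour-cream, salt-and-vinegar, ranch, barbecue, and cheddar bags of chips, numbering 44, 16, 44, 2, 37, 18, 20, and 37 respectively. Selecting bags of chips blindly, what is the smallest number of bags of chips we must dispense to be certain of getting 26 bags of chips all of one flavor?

Treat the 8 flavors as pigeonholes.
In the worst case we take at most 25 of each flavor, but all 16 plain, all 2 sour-cream, all 18 ranch, and all 20 barbecue (fewer than 25), giving 25 + 16 + 25 + 2 + 25 + 18 + 20 + 25 = 156.
One more bag of chips then forces some flavor to 26, so 156 + 1 = 157.

157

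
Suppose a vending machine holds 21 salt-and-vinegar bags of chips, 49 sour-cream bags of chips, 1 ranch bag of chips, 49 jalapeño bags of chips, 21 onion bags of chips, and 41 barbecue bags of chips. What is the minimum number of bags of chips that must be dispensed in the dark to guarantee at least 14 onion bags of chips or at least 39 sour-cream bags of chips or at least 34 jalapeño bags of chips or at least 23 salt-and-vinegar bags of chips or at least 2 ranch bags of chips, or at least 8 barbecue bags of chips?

Each of the 6 flavors has its own threshold; avoid all of them simultaneously.
The worst case stops just short of every target: all 21 salt-and-vinegar, 38 sour-cream, 1 ranch, 33 jalapeño, 13 onion, 7 barbecue — 21 + 38 + 1 + 33 + 13 + 7 = 113 bags of chips.
One more bag of chips must push some flavor to its target, so 113 + 1 = 114.

114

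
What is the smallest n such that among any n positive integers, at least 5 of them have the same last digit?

41

There are 10 possible last digits acting as pigeonholes.
With 10 × 4 = 40 positive integers we could place exactly 4 in each, with no class reaching 5.
One more forces some class to hold 5, so 40 + 1 = 41.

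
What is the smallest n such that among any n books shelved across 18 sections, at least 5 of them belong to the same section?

There are 18 sections acting as pigeonholes.
With 18 × 4 = 72 books we could place exactly 4 in each, with no class reaching 5.
One more forces some class to hold 5, so 72 + 1 = 73.

73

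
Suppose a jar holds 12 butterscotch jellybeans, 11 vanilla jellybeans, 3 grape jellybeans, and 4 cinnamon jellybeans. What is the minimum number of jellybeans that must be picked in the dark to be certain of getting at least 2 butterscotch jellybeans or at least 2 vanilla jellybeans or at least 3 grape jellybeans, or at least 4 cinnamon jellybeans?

The worst case stops just short of every target: 1 butterscotch, 1 vanilla, 2 grape, 3 cinnamon — 1 + 1 + 2 + 3 = 7 jellybeans.
One more jellybean must push some flavor to its target, so 7 + 1 = 8.

8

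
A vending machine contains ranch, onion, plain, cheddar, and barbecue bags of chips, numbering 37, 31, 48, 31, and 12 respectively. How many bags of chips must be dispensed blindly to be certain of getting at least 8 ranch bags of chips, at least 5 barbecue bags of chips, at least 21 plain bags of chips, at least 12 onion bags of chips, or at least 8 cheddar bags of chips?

The worst case stops just short of every target: 7 ranch, 11 onion, 20 plain, 7 cheddar, 4 barbecue — 7 + 11 + 20 + 7 + 4 = 49 bags of chips.
One more bag of chips must push some flavor to its target, so 49 + 1 = 50.

50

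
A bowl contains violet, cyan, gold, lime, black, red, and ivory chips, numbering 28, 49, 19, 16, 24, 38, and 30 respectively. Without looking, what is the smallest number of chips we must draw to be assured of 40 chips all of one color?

195

Treat the 7 colors as pigeonholes.
In the worst case we take at most 39 of each color, but all 28 violet, all 19 gold, all 16 lime, all 24 black, all 38 red, and all 30 ivory (fewer than 39), giving 28 + 39 + 19 + 16 + 24 + 38 + 30 = 194.
One more chip then forces some color to 40, so 194 + 1 = 195.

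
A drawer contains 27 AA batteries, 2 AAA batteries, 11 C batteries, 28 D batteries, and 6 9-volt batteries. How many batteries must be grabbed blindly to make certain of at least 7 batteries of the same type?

In the worst case we take at most 6 of each type, but all 2 AAA (fewer than 6), giving 6 + 2 + 6 + 6 + 6 = 26.
One more battery then forces some type to 7, so 26 + 1 = 27.

27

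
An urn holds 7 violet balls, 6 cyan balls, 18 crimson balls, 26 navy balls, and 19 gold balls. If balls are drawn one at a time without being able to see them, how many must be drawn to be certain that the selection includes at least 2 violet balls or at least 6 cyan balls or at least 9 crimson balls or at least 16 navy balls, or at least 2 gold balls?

31

Each of the 5 colors has its own threshold; avoid all of them simultaneously.
The worst case stops just short of every target: 1 violet, 5 cyan, 8 crimson, 15 navy, 1 gold — 1 + 5 + 8 + 15 + 1 = 30 balls.
One more ball must push some color to its target, so 30 + 1 = 31.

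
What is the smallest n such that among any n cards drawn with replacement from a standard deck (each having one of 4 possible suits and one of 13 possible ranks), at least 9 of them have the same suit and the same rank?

417

There are 4 × 13 = 52 (suit, rank) combinations acting as pigeonholes.
With 52 × 8 = 416 cards drawn with replacement from a standard deck we could place exactly 8 in each, with no (suit, rank) pair reaching 9.
One more forces some (suit, rank) pair to hold 9, so 416 + 1 = 417.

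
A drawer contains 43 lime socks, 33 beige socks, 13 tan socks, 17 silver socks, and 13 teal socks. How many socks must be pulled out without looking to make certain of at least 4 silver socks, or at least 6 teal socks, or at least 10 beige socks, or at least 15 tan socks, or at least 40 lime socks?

70

The worst case stops just short of every target: 39 lime, 9 beige, all 13 tan, 3 silver, 5 teal — 39 + 9 + 13 + 3 + 5 = 69 socks.
One more sock must push some color to its target, so 69 + 1 = 70.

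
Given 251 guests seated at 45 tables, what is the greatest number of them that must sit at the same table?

6

The 251 guests fall into 45 tables.
If each of the 45 tables held at most 5, the total would be at most 45 × 5 = 225 < 251, a contradiction.
So at least one holds ⌈251/45⌉ = 6.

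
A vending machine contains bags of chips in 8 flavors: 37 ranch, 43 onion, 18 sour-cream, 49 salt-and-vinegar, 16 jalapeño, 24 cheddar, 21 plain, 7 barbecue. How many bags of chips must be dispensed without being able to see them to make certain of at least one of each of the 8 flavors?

The hardest flavor to obtain is barbecue: we could draw every other bag of chips first — 215 − 7 = 208 bags of chips — without a single barbecue one.
The next draw must be barbecue, so 208 + 1 = 209.

209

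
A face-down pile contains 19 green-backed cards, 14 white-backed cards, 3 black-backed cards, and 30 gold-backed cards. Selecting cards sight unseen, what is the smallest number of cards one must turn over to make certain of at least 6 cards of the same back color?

19

Treat the 4 back colors as pigeonholes.
In the worst case we take at most 5 of each back color, but all 3 black-backed (fewer than 5), giving 5 + 5 + 3 + 5 = 18.
One more card then forces some back color to 6, so 18 + 1 = 19.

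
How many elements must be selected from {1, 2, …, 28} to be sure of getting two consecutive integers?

15

Partition {1, …, 28} into 14 pairs: {1,2}, {3,4}, …, {27,28}.
Choosing 14 integers — say the 14 even numbers 2, 4, …, 28 — takes one from each pair and avoids the property.
Choosing 15 forces two into the same pair by pigeonhole, and those are consecutive. So 15.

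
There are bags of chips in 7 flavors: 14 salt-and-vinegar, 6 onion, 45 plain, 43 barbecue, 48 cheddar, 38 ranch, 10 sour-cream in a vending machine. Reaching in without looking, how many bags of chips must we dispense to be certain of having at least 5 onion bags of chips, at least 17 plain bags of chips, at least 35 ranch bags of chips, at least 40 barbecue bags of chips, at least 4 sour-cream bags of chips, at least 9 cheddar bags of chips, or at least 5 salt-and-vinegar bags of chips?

The worst case stops just short of every target: 4 salt-and-vinegar, 4 onion, 16 plain, 39 barbecue, 8 cheddar, 34 ranch, 3 sour-cream — 4 + 4 + 16 + 39 + 8 + 34 + 3 = 108 bags of chips.
One more bag of chips must push some flavor to its target, so 108 + 1 = 109.

109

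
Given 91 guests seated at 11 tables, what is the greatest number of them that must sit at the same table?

The 91 guests fall into 11 tables.
If each of the 11 tables held at most 8, the total would be at most 11 × 8 = 88 < 91, a contradiction.
So at least one holds ⌈91/11⌉ = 9.

9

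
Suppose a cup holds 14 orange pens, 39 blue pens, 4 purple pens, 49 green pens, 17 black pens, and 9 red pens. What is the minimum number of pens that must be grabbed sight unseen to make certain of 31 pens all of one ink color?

In the worst case we take at most 30 of each ink color, but all 14 orange, all 4 purple, all 17 black, and all 9 red (fewer than 30), giving 14 + 30 + 4 + 30 + 17 + 9 = 104.
One more pen then forces some ink color to 31, so 104 + 1 = 105.

105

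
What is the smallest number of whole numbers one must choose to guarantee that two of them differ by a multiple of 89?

90

Two integers differ by a multiple of 89 exactly when they share a remainder mod 89.
There are 89 residue classes mod 89, so 89 integers can all lie in distinct classes.
One more integer must repeat a residue, giving a difference divisible by 89. So n = 89 + 1 = 90.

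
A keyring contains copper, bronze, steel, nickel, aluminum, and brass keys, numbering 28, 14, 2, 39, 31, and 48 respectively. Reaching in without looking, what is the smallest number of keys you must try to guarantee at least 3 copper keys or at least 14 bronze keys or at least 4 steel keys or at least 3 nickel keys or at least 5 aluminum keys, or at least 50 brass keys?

72

Each of the 6 types has its own threshold; avoid all of them simultaneously.
The worst case stops just short of every target: 2 copper, 13 bronze, all 2 steel, 2 nickel, 4 aluminum, all 48 brass — 2 + 13 + 2 + 2 + 4 + 48 = 71 keys.
One more key must push some type to its target, so 71 + 1 = 72.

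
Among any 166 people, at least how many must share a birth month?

14

The 166 people fall into 12 months of the year.
If each of the 12 months of the year held at most 13, the total would be at most 12 × 13 = 156 < 166, a contradiction.
So at least one holds ⌈166/12⌉ = 14.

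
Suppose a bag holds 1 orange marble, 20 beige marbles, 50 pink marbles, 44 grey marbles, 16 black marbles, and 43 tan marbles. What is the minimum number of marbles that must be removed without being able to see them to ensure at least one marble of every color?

174

The hardest color to obtain is orange: we could draw every other marble first — 174 − 1 = 173 marbles — without a single orange one.
The next draw must be orange, so 173 + 1 = 174.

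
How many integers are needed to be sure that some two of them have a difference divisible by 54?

55

Two integers differ by a multiple of 54 exactly when they share a remainder mod 54.
There are 54 residue classes mod 54, so 54 integers can all lie in distinct classes.
One more integer must repeat a residue, giving a difference divisible by 54. So n = 54 + 1 = 55.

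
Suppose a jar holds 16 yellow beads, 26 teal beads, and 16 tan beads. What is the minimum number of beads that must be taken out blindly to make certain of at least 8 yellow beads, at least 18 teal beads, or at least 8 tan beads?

Each of the 3 colors has its own threshold; avoid all of them simultaneously.
The worst case stops just short of every target: 7 yellow, 17 teal, 7 tan — 7 + 17 + 7 = 31 beads.
One more bead must push some color to its target, so 31 + 1 = 32.

32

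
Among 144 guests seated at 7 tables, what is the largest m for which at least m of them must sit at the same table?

21

If each of the 7 tables held at most 20, the total would be at most 7 × 20 = 140 < 144, a contradiction.
So at least one holds ⌈144/7⌉ = 21.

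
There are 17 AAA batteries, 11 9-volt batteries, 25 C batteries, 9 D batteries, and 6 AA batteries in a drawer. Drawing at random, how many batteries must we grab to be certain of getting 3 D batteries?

62

To avoid D batteries as long as possible, exhaust the other 4 types first.
The worst case draws every non-D battery first: 17 + 11 + 25 + 6 = 59.
The next 3 draws are then forced to be D, giving 59 + 3 = 62.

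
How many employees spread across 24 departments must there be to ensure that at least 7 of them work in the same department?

145

There are 24 departments acting as pigeonholes.
With 24 × 6 = 144 employees we could place exactly 6 in each, with no class reaching 7.
One more forces some class to hold 7, so 144 + 1 = 145.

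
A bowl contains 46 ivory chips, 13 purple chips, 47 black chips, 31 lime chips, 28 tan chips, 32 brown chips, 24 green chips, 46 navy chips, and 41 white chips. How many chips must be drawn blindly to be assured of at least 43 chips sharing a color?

Treat the 9 colors as pigeonholes.
In the worst case we take at most 42 of each color, but all 13 purple, all 31 lime, all 28 tan, all 32 brown, all 24 green, and all 41 white (fewer than 42), giving 42 + 13 + 42 + 31 + 28 + 32 + 24 + 42 + 41 = 295.
One more chip then forces some color to 43, so 295 + 1 = 296.

296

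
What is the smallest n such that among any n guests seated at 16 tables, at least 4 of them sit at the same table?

There are 16 tables acting as pigeonholes.
With 16 × 3 = 48 guests we could place exactly 3 in each, with no class reaching 4.
One more forces some class to hold 4, so 48 + 1 = 49.

49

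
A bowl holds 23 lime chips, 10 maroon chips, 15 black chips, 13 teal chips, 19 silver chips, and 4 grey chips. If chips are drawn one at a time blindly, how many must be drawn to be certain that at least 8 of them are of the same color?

40

Treat the 6 colors as pigeonholes.
In the worst case we take at most 7 of each color, but all 4 grey (fewer than 7), giving 7 + 7 + 7 + 7 + 7 + 4 = 39.
One more chip then forces some color to 8, so 39 + 1 = 40.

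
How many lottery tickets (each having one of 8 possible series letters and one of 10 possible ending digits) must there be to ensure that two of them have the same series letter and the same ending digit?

81

There are 8 × 10 = 80 (series letter, ending digit) combinations acting as pigeonholes.
With 80 lottery tickets we could place one in each, avoiding any repeat.
One more forces some (series letter, ending digit) pair to hold 2, so 80 + 1 = 81.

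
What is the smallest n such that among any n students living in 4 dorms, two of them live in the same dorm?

5

There are 4 dorms acting as pigeonholes.
With 4 students we could place one in each, avoiding any repeat.
One more forces some class to hold 2, so 4 + 1 = 5.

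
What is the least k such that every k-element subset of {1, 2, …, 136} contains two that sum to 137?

69

Partition {1, …, 136} into 68 pairs: {1,136}, {2,135}, …, {68,69}.
Choosing 68 integers — say the integers 1 through 68 — takes one from each pair and avoids the property.
Choosing 69 forces two into the same pair by pigeonhole, and those sum to 137. So 69.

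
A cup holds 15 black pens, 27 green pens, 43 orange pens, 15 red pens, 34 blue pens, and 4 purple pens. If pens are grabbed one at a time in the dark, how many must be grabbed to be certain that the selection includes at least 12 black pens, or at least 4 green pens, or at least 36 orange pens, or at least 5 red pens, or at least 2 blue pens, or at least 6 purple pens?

Each of the 6 ink colors has its own threshold; avoid all of them simultaneously.
The worst case stops just short of every target: 11 black, 3 green, 35 orange, 4 red, 1 blue, all 4 purple — 11 + 3 + 35 + 4 + 1 + 4 = 58 pens.
One more pen must push some ink color to its target, so 58 + 1 = 59.

59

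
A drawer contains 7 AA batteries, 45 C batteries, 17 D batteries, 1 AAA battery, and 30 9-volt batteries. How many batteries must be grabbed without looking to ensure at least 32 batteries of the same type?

In the worst case we take at most 31 of each type, but all 7 AA, all 17 D, all 1 AAA, and all 30 9-volt (fewer than 31), giving 7 + 31 + 17 + 1 + 30 = 86.
One more battery then forces some type to 32, so 86 + 1 = 87.

87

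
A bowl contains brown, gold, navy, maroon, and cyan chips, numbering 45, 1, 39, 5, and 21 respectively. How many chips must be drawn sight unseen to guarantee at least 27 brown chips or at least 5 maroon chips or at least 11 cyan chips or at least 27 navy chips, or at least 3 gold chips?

68

The worst case stops just short of every target: 26 brown, all 1 gold, 26 navy, 4 maroon, 10 cyan — 26 + 1 + 26 + 4 + 10 = 67 chips.
One more chip must push some color to its target, so 67 + 1 = 68.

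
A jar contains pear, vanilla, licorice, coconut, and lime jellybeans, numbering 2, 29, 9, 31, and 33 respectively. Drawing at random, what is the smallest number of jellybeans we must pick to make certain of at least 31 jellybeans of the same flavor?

101

Treat the 5 flavors as pigeonholes.
In the worst case we take at most 30 of each flavor, but all 2 pear, all 29 vanilla, and all 9 licorice (fewer than 30), giving 2 + 29 + 9 + 30 + 30 = 100.
One more jellybean then forces some flavor to 31, so 100 + 1 = 101.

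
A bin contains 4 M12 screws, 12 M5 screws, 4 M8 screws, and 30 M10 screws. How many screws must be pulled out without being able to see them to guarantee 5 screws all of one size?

Treat the 4 sizes as pigeonholes.
The worst case takes 4 screws of each size without reaching 5 of any: 4 × 4 = 16.
The next screw must bring some size to 5, so 16 + 1 = 17.

17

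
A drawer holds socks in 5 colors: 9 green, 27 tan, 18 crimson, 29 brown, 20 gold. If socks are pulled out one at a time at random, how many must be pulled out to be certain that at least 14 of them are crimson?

To avoid crimson socks as long as possible, exhaust the other 4 colors first.
The worst case draws every non-crimson sock first: 9 + 27 + 29 + 20 = 85.
The next 14 draws are then forced to be crimson, giving 85 + 14 = 99.

99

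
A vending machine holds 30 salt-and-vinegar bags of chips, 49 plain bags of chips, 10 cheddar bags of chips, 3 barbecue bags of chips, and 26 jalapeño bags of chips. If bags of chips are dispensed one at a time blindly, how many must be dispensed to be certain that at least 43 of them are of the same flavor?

Treat the 5 flavors as pigeonholes.
In the worst case we take at most 42 of each flavor, but all 30 salt-and-vinegar, all 10 cheddar, all 3 barbecue, and all 26 jalapeño (fewer than 42), giving 30 + 42 + 10 + 3 + 26 = 111.
One more bag of chips then forces some flavor to 43, so 111 + 1 = 112.

112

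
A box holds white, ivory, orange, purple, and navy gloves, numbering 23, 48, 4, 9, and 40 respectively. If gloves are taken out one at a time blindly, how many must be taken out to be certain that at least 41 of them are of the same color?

117

In the worst case we take at most 40 of each color, but all 23 white, all 4 orange, and all 9 purple (fewer than 40), giving 23 + 40 + 4 + 9 + 40 = 116.
One more glove then forces some color to 41, so 116 + 1 = 117.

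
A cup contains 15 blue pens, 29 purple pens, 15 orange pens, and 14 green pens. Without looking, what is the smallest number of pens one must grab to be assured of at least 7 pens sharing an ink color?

The worst case takes 6 pens of each ink color without reaching 7 of any: 4 × 6 = 24.
The next pen must bring some ink color to 7, so 24 + 1 = 25.

25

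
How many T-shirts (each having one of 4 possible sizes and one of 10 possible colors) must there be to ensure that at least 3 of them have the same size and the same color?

There are 4 × 10 = 40 (size, color) combinations acting as pigeonholes.
With 40 × 2 = 80 T-shirts we could place exactly 2 in each, with no (size, color) pair reaching 3.
One more forces some (size, color) pair to hold 3, so 80 + 1 = 81.

81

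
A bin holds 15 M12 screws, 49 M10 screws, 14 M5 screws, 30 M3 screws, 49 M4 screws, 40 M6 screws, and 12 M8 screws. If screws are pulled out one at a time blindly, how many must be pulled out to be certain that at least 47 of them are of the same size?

Treat the 7 sizes as pigeonholes.
In the worst case we take at most 46 of each size, but all 15 M12, all 14 M5, all 30 M3, all 40 M6, and all 12 M8 (fewer than 46), giving 15 + 46 + 14 + 30 + 46 + 40 + 12 = 203.
One more screw then forces some size to 47, so 203 + 1 = 204.

204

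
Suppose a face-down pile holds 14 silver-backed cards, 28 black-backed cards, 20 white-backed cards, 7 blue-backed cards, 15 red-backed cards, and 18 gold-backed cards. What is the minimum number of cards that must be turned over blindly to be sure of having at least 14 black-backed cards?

88

The worst case draws every non-black-backed card first: 14 + 20 + 7 + 15 + 18 = 74.
The next 14 draws are then forced to be black-backed, giving 74 + 14 = 88.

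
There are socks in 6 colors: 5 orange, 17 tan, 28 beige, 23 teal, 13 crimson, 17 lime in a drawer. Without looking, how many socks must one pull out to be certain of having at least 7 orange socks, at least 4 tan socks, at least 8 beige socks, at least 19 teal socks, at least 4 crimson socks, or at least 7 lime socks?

43

Each of the 6 colors has its own threshold; avoid all of them simultaneously.
The worst case stops just short of every target: all 5 orange, 3 tan, 7 beige, 18 teal, 3 crimson, 6 lime — 5 + 3 + 7 + 18 + 3 + 6 = 42 socks.
One more sock must push some color to its target, so 42 + 1 = 43.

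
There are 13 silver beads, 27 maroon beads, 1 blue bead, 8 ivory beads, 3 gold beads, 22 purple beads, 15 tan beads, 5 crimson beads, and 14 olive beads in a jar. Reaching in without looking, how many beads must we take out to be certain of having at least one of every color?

108

The hardest color to obtain is blue: we could draw every other bead first — 108 − 1 = 107 beads — without a single blue one.
The next draw must be blue, so 107 + 1 = 108.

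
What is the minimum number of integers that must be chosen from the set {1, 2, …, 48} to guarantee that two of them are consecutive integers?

Partition {1, …, 48} into 24 pairs: {1,2}, {3,4}, …, {47,48}.
Choosing 24 integers — say the 24 even numbers 2, 4, …, 48 — takes one from each pair and avoids the property.
Choosing 25 forces two into the same pair by pigeonhole, and those are consecutive. So 25.

25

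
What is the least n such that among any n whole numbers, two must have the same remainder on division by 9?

10

Two integers differ by a multiple of 9 exactly when they share a remainder mod 9.
There are 9 residue classes mod 9, so 9 integers can all lie in distinct classes.
One more integer must repeat a residue, giving a difference divisible by 9. So n = 9 + 1 = 10.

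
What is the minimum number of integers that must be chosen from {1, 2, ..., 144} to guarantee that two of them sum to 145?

73

Partition {1, …, 144} into 72 pairs: {1,144}, {2,143}, …, {72,73}.
Choosing 72 integers — say the integers 1 through 72 — takes one from each pair and avoids the property.
Choosing 73 forces two into the same pair by pigeonhole, and those sum to 145. So 73.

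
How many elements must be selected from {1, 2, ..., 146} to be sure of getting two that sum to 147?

Partition {1, …, 146} into 73 pairs: {1,146}, {2,145}, …, {73,74}.
Choosing 73 integers — say the integers 1 through 73 — takes one from each pair and avoids the property.
Choosing 74 forces two into the same pair by pigeonhole, and those sum to 147. So 74.

74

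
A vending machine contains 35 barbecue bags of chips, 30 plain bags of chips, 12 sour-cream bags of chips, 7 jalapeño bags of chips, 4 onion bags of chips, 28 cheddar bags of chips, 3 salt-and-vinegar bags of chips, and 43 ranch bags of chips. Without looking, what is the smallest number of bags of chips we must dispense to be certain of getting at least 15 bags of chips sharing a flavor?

In the worst case we take at most 14 of each flavor, but all 12 sour-cream, all 7 jalapeño, all 4 onion, and all 3 salt-and-vinegar (fewer than 14), giving 14 + 14 + 12 + 7 + 4 + 14 + 3 + 14 = 82.
One more bag of chips then forces some flavor to 15, so 82 + 1 = 83.

83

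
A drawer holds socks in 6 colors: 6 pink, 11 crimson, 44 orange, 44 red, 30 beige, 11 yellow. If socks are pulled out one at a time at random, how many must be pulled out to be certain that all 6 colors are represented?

The hardest color to obtain is pink: we could draw every other sock first — 146 − 6 = 140 socks — without a single pink one.
The next draw must be pink, so 140 + 1 = 141.

141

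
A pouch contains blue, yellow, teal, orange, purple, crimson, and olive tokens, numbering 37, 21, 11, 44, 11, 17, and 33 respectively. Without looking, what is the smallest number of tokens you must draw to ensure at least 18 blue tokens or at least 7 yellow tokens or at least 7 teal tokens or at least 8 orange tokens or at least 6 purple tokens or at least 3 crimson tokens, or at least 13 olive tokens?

The worst case stops just short of every target: 17 blue, 6 yellow, 6 teal, 7 orange, 5 purple, 2 crimson, 12 olive — 17 + 6 + 6 + 7 + 5 + 2 + 12 = 55 tokens.
One more token must push some color to its target, so 55 + 1 = 56.

56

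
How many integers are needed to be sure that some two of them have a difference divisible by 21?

Two integers differ by a multiple of 21 exactly when they share a remainder mod 21.
There are 21 residue classes mod 21, so 21 integers can all lie in distinct classes.
One more integer must repeat a residue, giving a difference divisible by 21. So n = 21 + 1 = 22.

22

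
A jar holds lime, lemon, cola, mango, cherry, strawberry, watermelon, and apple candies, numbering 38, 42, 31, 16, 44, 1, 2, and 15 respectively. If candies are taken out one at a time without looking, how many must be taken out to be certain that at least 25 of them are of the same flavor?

131

In the worst case we take at most 24 of each flavor, but all 16 mango, all 1 strawberry, all 2 watermelon, and all 15 apple (fewer than 24), giving 24 + 24 + 24 + 16 + 24 + 1 + 2 + 15 = 130.
One more candy then forces some flavor to 25, so 130 + 1 = 131.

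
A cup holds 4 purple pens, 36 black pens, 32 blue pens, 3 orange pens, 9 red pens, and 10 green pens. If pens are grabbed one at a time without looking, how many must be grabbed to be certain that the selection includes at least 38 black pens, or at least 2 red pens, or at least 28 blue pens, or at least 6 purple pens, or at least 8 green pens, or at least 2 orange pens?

77

The worst case stops just short of every target: all 4 purple, all 36 black, 27 blue, 1 orange, 1 red, 7 green — 4 + 36 + 27 + 1 + 1 + 7 = 76 pens.
One more pen must push some ink color to its target, so 76 + 1 = 77.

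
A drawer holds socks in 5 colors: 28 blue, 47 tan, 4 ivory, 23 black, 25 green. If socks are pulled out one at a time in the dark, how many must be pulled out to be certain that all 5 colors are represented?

124

The hardest color to obtain is ivory: we could draw every other sock first — 127 − 4 = 123 socks — without a single ivory one.
The next draw must be ivory, so 123 + 1 = 124.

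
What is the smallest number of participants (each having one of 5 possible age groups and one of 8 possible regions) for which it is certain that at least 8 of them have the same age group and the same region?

There are 5 × 8 = 40 (age group, region) combinations acting as pigeonholes.
With 40 × 7 = 280 participants we could place exactly 7 in each, with no (age group, region) pair reaching 8.
One more forces some (age group, region) pair to hold 8, so 280 + 1 = 281.

281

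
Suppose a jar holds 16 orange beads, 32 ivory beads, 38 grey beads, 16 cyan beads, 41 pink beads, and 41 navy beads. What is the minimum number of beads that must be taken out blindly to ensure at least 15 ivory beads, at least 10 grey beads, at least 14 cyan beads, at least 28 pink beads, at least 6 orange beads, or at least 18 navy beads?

86

The worst case stops just short of every target: 5 orange, 14 ivory, 9 grey, 13 cyan, 27 pink, 17 navy — 5 + 14 + 9 + 13 + 27 + 17 = 85 beads.
One more bead must push some color to its target, so 85 + 1 = 86.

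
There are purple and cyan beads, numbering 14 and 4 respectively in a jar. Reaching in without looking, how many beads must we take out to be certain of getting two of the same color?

The worst case takes 1 bead of each color without reaching 2 of any: 2 × 1 = 2.
The next bead must bring some color to 2, so 2 + 1 = 3.

3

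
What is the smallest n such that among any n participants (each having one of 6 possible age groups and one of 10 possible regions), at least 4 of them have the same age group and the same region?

There are 6 × 10 = 60 (age group, region) combinations acting as pigeonholes.
With 60 × 3 = 180 participants we could place exactly 3 in each, with no (age group, region) pair reaching 4.
One more forces some (age group, region) pair to hold 4, so 180 + 1 = 181.

181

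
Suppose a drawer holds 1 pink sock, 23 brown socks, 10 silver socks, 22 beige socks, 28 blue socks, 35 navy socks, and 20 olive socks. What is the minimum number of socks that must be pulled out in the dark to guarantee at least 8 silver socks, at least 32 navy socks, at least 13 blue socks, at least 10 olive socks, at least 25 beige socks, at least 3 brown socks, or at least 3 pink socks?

85

The worst case stops just short of every target: all 1 pink, 2 brown, 7 silver, all 22 beige, 12 blue, 31 navy, 9 olive — 1 + 2 + 7 + 22 + 12 + 31 + 9 = 84 socks.
One more sock must push some color to its target, so 84 + 1 = 85.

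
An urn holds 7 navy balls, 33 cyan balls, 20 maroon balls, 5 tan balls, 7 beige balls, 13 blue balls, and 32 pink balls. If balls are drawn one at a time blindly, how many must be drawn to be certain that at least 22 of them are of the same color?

95

In the worst case we take at most 21 of each color, but all 7 navy, all 20 maroon, all 5 tan, all 7 beige, and all 13 blue (fewer than 21), giving 7 + 21 + 20 + 5 + 7 + 13 + 21 = 94.
One more ball then forces some color to 22, so 94 + 1 = 95.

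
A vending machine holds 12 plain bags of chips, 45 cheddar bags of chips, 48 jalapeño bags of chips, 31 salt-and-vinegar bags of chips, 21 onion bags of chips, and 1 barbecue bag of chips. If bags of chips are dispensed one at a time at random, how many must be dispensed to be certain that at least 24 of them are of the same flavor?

104

Treat the 6 flavors as pigeonholes.
In the worst case we take at most 23 of each flavor, but all 12 plain, all 21 onion, and all 1 barbecue (fewer than 23), giving 12 + 23 + 23 + 23 + 21 + 1 = 103.
One more bag of chips then forces some flavor to 24, so 103 + 1 = 104.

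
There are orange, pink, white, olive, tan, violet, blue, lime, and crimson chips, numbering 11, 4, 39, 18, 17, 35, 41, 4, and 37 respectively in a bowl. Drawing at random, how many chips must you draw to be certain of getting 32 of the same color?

179

Treat the 9 colors as pigeonholes.
In the worst case we take at most 31 of each color, but all 11 orange, all 4 pink, all 18 olive, all 17 tan, and all 4 lime (fewer than 31), giving 11 + 4 + 31 + 18 + 17 + 31 + 31 + 4 + 31 = 178.
One more chip then forces some color to 32, so 178 + 1 = 179.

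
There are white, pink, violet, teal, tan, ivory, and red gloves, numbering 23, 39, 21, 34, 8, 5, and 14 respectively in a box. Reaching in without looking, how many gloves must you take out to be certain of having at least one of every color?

The hardest color to obtain is ivory: we could draw every other glove first — 144 − 5 = 139 gloves — without a single ivory one.
The next draw must be ivory, so 139 + 1 = 140.

140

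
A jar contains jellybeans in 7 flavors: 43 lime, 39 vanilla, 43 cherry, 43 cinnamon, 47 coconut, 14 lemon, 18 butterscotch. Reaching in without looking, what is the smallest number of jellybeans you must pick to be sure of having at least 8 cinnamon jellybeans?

To avoid cinnamon jellybeans as long as possible, exhaust the other 6 flavors first.
The worst case draws every non-cinnamon jellybean first: 43 + 39 + 43 + 47 + 14 + 18 = 204.
The next 8 draws are then forced to be cinnamon, giving 204 + 8 = 212.

212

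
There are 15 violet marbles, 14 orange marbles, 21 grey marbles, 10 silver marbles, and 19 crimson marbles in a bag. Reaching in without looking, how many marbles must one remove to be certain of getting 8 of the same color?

36

Treat the 5 colors as pigeonholes.
The worst case takes 7 marbles of each color without reaching 8 of any: 5 × 7 = 35.
The next marble must bring some color to 8, so 35 + 1 = 36.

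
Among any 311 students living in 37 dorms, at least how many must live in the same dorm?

9

If each of the 37 dorms held at most 8, the total would be at most 37 × 8 = 296 < 311, a contradiction.
So at least one holds ⌈311/37⌉ = 9.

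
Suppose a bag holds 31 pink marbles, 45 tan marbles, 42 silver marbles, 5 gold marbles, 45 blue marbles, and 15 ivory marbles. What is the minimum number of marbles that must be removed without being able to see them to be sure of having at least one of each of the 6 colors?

The hardest color to obtain is gold: we could draw every other marble first — 183 − 5 = 178 marbles — without a single gold one.
The next draw must be gold, so 178 + 1 = 179.

179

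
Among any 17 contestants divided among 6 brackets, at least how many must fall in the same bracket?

The 17 contestants fall into 6 brackets.
If each of the 6 brackets held at most 2, the total would be at most 6 × 2 = 12 < 17, a contradiction.
So at least one holds ⌈17/6⌉ = 3.

3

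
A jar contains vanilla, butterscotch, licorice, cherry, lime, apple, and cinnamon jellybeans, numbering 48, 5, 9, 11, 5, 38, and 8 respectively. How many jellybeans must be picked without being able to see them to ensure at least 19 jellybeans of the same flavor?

75

In the worst case we take at most 18 of each flavor, but all 5 butterscotch, all 9 licorice, all 11 cherry, all 5 lime, and all 8 cinnamon (fewer than 18), giving 18 + 5 + 9 + 11 + 5 + 18 + 8 = 74.
One more jellybean then forces some flavor to 19, so 74 + 1 = 75.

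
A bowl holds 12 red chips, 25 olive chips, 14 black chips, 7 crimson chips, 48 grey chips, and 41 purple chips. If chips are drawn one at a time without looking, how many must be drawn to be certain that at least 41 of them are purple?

147

The worst case draws every non-purple chip first: 12 + 25 + 14 + 7 + 48 = 106.
The next 41 draws are then forced to be purple, giving 106 + 41 = 147.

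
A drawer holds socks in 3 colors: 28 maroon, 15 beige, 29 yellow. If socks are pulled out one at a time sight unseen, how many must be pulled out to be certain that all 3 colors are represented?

58

The hardest color to obtain is beige: we could draw every other sock first — 72 − 15 = 57 socks — without a single beige one.
The next draw must be beige, so 57 + 1 = 58.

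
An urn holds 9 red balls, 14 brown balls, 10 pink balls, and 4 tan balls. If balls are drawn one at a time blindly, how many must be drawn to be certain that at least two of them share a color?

Treat the 4 colors as pigeonholes.
The worst case takes 1 ball of each color without reaching 2 of any: 4 × 1 = 4.
The next ball must bring some color to 2, so 4 + 1 = 5.

5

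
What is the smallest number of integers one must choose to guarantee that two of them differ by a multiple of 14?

15

Two integers differ by a multiple of 14 exactly when they share a remainder mod 14.
There are 14 residue classes mod 14, so 14 integers can all lie in distinct classes.
One more integer must repeat a residue, giving a difference divisible by 14. So n = 14 + 1 = 15.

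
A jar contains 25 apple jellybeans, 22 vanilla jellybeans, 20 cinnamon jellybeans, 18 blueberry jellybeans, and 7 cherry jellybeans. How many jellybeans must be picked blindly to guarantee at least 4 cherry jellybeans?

The worst case draws every non-cherry jellybean first: 25 + 22 + 20 + 18 = 85.
The next 4 draws are then forced to be cherry, giving 85 + 4 = 89.

89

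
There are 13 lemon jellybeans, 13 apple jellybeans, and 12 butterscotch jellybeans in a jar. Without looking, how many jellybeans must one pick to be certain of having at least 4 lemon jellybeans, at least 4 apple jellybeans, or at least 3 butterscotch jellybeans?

9

The worst case stops just short of every target: 3 lemon, 3 apple, 2 butterscotch — 3 + 3 + 2 = 8 jellybeans.
One more jellybean must push some flavor to its target, so 8 + 1 = 9.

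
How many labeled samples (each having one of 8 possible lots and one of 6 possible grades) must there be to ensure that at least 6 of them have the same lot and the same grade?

There are 8 × 6 = 48 (lot, grade) combinations acting as pigeonholes.
With 48 × 5 = 240 labeled samples we could place exactly 5 in each, with no (lot, grade) pair reaching 6.
One more forces some (lot, grade) pair to hold 6, so 240 + 1 = 241.

241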